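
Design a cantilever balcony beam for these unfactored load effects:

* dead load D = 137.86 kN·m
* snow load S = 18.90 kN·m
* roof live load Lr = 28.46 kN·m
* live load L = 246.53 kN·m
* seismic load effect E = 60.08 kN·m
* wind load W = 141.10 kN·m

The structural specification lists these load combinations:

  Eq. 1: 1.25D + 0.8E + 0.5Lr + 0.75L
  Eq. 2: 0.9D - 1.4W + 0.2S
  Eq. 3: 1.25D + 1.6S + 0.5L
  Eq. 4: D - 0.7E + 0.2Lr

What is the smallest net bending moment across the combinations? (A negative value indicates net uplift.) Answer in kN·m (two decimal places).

-69.69 kN·m

Eq. 1: 1.25(137.86) + 0.8(60.08) + 0.5(28.46) + 0.75(246.53) = 419.52
Eq. 2: 0.9(137.86) - 1.4(141.10) + 0.2(18.90) = -69.69
Eq. 3: 1.25(137.86) + 1.6(18.90) + 0.5(246.53) = 325.83
Eq. 4: 1.0(137.86) - 0.7(60.08) + 0.2(28.46) = 101.50
Combination 2 gives the minimum: -69.69 kN·m.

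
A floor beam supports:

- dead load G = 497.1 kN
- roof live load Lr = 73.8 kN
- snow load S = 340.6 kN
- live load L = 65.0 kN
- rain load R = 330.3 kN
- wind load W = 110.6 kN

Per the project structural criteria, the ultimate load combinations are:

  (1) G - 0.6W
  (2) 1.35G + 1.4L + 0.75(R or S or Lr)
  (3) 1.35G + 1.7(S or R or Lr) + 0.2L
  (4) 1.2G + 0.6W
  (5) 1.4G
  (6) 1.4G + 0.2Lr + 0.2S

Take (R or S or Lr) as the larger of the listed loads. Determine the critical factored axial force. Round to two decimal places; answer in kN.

(R or S or Lr) → S = 340.6 kN; (S or R or Lr) → S = 340.6 kN.
(1) 1.0(497.1) - 0.6(110.6) = 497.10 - 66.36 = 430.74
(2) 1.35(497.1) + 1.4(65.0) + 0.75(340.6) = 671.09 + 91.00 + 255.45 = 1017.54
(3) 1.35(497.1) + 1.7(340.6) + 0.2(65.0) = 671.09 + 579.02 + 13.00 = 1263.11
(4) 1.2(497.1) + 0.6(110.6) = 596.52 + 66.36 = 662.88
(5) 1.4(497.1) = 695.94
(6) 1.4(497.1) + 0.2(73.8) + 0.2(340.6) = 695.94 + 14.76 + 68.12 = 778.82
The controlling combination is 3, giving 1263.11 kN.

1263.11 kN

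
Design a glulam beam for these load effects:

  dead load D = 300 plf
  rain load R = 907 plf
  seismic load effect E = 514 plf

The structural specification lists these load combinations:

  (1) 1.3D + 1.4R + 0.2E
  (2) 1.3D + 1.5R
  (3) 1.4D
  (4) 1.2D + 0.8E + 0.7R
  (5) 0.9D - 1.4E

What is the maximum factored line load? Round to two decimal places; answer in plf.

(1) 1.3(300) + 1.4(907) + 0.2(514) = 390.00 + 1269.80 + 102.80 = 1762.60
(2) 1.3(300) + 1.5(907) = 390.00 + 1360.50 = 1750.50
(3) 1.4(300) = 420.00
(4) 1.2(300) + 0.8(514) + 0.7(907) = 360.00 + 411.20 + 634.90 = 1406.10
(5) 0.9(300) - 1.4(514) = 270.00 - 719.60 = -449.60
The controlling combination is 1, giving 1762.60 plf.

1762.60 plf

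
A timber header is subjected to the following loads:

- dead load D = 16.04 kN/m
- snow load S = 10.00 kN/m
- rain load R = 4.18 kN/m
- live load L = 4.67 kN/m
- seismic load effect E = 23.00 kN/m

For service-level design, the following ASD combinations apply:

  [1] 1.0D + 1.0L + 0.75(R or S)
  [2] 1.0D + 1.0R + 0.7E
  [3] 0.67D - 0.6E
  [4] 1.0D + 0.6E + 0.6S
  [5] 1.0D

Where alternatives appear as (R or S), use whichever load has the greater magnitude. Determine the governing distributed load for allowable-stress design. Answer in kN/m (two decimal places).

36.32 kN/m

(R or S) → S = 10.00 kN/m.
[1] 1.0(16.04) + 1.0(4.67) + 0.75(10.00) = 28.21
[2] 1.0(16.04) + 1.0(4.18) + 0.7(23.00) = 36.32
[3] 0.67(16.04) - 0.6(23.00) = -3.05
[4] 1.0(16.04) + 0.6(23.00) + 0.6(10.00) = 35.84
[5] 1.0(16.04) = 16.04
The controlling combination is 2, giving 36.32 kN/m.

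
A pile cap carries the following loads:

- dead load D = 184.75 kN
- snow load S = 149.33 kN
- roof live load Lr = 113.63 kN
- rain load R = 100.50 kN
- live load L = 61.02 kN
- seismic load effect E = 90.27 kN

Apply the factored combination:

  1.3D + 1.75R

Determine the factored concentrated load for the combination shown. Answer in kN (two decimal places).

416.05 kN

1.3(184.75) + 1.75(100.50) = 416.05
P_u = 416.05 kN.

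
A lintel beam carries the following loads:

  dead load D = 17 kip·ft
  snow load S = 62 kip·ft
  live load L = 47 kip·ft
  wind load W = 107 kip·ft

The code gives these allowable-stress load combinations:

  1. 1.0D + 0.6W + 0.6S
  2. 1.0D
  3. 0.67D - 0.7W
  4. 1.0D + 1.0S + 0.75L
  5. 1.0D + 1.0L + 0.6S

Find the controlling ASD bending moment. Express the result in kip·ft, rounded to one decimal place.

118.4 kip·ft

1. 1.0(17) + 0.6(107) + 0.6(62) = 17.0 + 64.2 + 37.2 = 118.4
2. 1.0(17) = 17.0
3. 0.67(17) - 0.7(107) = 11.4 - 74.9 = -63.5
4. 1.0(17) + 1.0(62) + 0.75(47) = 17.0 + 62.0 + 35.3 = 114.3
5. 1.0(17) + 1.0(47) + 0.6(62) = 17.0 + 47.0 + 37.2 = 101.2
The controlling combination is 1, giving 118.4 kip·ft.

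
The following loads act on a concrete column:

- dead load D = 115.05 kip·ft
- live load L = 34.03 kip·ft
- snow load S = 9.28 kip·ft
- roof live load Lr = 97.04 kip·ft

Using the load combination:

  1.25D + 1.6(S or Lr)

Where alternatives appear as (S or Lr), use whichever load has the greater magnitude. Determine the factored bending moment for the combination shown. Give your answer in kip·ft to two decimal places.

(S or Lr) → Lr = 97.04 kip·ft.
1.25(115.05) + 1.6(97.04) = 299.08
M_u = 299.08 kip·ft.

299.08 kip·ft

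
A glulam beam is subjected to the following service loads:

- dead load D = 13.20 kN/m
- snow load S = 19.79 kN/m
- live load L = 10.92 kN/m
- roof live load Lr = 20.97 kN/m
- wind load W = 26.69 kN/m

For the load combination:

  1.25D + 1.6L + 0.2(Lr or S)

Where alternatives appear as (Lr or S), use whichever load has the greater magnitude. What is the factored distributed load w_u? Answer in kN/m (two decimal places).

(Lr or S) → Lr = 20.97 kN/m.
1.25(13.20) + 1.6(10.92) + 0.2(20.97) = 38.17
w_u = 38.17 kN/m.

38.17 kN/m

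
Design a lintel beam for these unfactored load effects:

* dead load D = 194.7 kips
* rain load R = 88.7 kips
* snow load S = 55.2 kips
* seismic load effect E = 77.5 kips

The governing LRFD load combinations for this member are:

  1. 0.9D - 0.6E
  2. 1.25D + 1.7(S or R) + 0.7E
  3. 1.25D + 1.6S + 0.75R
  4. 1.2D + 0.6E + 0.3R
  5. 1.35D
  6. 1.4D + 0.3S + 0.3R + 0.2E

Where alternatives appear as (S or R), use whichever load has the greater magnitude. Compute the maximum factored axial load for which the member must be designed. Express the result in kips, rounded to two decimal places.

(S or R) → R = 88.7 kips.
1. 0.9(194.7) - 0.6(77.5) = 175.23 - 46.50 = 128.73
2. 1.25(194.7) + 1.7(88.7) + 0.7(77.5) = 243.38 + 150.79 + 54.25 = 448.42
3. 1.25(194.7) + 1.6(55.2) + 0.75(88.7) = 398.22
4. 1.2(194.7) + 0.6(77.5) + 0.3(88.7) = 233.64 + 46.50 + 26.61 = 306.75
5. 1.35(194.7) = 262.85
6. 1.4(194.7) + 0.3(55.2) + 0.3(88.7) + 0.2(77.5) = 272.58 + 16.56 + 26.61 + 15.50 = 331.25
Maximum is from combination 2.

448.42 kips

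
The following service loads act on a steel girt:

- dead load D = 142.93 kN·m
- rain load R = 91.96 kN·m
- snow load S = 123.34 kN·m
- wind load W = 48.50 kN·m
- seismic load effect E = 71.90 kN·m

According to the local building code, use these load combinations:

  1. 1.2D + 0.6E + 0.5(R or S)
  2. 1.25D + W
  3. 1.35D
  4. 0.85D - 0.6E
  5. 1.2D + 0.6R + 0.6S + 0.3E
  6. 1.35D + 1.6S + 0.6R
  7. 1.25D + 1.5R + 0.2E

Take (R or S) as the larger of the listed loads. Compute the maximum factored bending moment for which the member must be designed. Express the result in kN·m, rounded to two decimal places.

(R or S) → S = 123.34 kN·m.
1. 1.2(142.93) + 0.6(71.90) + 0.5(123.34) = 171.52 + 43.14 + 61.67 = 276.33
2. 1.25(142.93) + 1.0(48.50) = 178.66 + 48.50 = 227.16
3. 1.35(142.93) = 192.96
4. 0.85(142.93) - 0.6(71.90) = 121.49 - 43.14 = 78.35
5. 1.2(142.93) + 0.6(91.96) + 0.6(123.34) + 0.3(71.90) = 171.52 + 55.18 + 74.00 + 21.57 = 322.27
6. 1.35(142.93) + 1.6(123.34) + 0.6(91.96) = 192.96 + 197.34 + 55.18 = 445.48
7. 1.25(142.93) + 1.5(91.96) + 0.2(71.90) = 178.66 + 137.94 + 14.38 = 330.98
Combination 6 governs: M_u = 445.48 kN·m.

445.48 kN·m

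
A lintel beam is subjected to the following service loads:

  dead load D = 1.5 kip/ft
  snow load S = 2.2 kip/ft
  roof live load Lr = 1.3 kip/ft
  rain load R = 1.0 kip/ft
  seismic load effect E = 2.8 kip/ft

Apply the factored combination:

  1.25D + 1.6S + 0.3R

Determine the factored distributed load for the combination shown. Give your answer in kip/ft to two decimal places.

1.25(1.5) + 1.6(2.2) + 0.3(1.0) = 5.70
w_u = 5.70 kip/ft.

5.70 kip/ft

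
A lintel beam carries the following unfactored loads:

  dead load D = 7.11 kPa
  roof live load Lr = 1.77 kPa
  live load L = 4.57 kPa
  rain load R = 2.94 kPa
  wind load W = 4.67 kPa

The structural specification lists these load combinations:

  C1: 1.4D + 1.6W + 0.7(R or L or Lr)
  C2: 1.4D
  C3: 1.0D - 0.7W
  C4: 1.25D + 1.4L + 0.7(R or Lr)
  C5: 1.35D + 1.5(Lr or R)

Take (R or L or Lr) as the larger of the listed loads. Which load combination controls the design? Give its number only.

Combination 1

(R or L or Lr) → L = 4.57 kPa; (R or Lr) → R = 2.94 kPa; (Lr or R) → R = 2.94 kPa.
C1: 1.4(7.11) + 1.6(4.67) + 0.7(4.57) = 20.63
C2: 1.4(7.11) = 9.95
C3: 1.0(7.11) - 0.7(4.67) = 3.84
C4: 1.25(7.11) + 1.4(4.57) + 0.7(2.94) = 17.34
C5: 1.35(7.11) + 1.5(2.94) = 14.01
The largest value is 20.63 kPa from combination 1.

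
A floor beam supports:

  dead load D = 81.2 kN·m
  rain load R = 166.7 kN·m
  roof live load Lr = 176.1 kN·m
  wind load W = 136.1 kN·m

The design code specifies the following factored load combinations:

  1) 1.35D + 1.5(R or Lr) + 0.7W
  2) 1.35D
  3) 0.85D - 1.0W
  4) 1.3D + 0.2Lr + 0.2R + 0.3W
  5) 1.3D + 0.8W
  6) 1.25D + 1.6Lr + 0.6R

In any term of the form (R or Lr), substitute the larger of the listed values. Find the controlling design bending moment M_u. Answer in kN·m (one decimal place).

483.3 kN·m

(R or Lr) → Lr = 176.1 kN·m.
1) 1.35(81.2) + 1.5(176.1) + 0.7(136.1) = 469.0
2) 1.35(81.2) = 109.6
3) 0.85(81.2) - 1.0(136.1) = -67.1
4) 1.3(81.2) + 0.2(176.1) + 0.2(166.7) + 0.3(136.1) = 215.0
5) 1.3(81.2) + 0.8(136.1) = 214.4
6) 1.25(81.2) + 1.6(176.1) + 0.6(166.7) = 483.3
The controlling combination is 6, giving 483.3 kN·m.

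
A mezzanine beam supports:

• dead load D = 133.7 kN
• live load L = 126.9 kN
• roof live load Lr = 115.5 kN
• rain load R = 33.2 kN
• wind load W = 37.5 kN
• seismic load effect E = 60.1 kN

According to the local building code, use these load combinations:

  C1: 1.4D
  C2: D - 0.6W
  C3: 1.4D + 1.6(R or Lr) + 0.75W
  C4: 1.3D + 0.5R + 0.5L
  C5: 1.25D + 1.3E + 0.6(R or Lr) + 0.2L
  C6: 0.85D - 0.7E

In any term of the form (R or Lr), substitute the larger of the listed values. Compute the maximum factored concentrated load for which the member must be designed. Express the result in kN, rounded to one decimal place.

(R or Lr) → Lr = 115.5 kN.
C1: 1.4(133.7) = 187.2
C2: 1.0(133.7) - 0.6(37.5) = 111.2
C3: 1.4(133.7) + 1.6(115.5) + 0.75(37.5) = 400.1
C4: 1.3(133.7) + 0.5(33.2) + 0.5(126.9) = 253.9
C5: 1.25(133.7) + 1.3(60.1) + 0.6(115.5) + 0.2(126.9) = 339.9
C6: 0.85(133.7) - 0.7(60.1) = 71.6
Combination 3 governs: P_u = 400.1 kN.

400.1 kN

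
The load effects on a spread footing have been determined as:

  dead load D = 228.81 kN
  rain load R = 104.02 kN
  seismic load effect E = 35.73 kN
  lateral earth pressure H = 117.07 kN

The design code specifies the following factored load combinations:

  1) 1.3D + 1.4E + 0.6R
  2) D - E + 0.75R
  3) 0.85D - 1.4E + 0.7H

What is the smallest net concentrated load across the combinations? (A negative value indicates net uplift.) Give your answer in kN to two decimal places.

226.42 kN

1) 1.3(228.81) + 1.4(35.73) + 0.6(104.02) = 409.89
2) 1.0(228.81) - 1.0(35.73) + 0.75(104.02) = 228.81 - 35.73 + 78.02 = 271.10
3) 0.85(228.81) - 1.4(35.73) + 0.7(117.07) = 194.49 - 50.02 + 81.95 = 226.42
Combination 3 gives the minimum: 226.42 kN.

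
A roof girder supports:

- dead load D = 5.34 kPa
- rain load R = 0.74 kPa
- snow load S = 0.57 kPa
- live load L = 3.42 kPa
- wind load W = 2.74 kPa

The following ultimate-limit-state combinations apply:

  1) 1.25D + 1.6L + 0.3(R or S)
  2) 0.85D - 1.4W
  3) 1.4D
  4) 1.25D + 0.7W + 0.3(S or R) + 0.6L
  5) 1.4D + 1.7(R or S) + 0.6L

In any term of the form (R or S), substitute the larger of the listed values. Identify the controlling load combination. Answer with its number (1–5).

(R or S) → R = 0.74 kPa; (S or R) → R = 0.74 kPa.
1) 1.25(5.34) + 1.6(3.42) + 0.3(0.74) = 6.68 + 5.47 + 0.22 = 12.37
2) 0.85(5.34) - 1.4(2.74) = 4.54 - 3.84 = 0.70
3) 1.4(5.34) = 7.48
4) 1.25(5.34) + 0.7(2.74) + 0.3(0.74) + 0.6(3.42) = 6.68 + 1.92 + 0.22 + 2.05 = 10.87
5) 1.4(5.34) + 1.7(0.74) + 0.6(3.42) = 7.48 + 1.26 + 2.05 = 10.79
The largest value is 12.37 kPa from combination 1.

Combination 1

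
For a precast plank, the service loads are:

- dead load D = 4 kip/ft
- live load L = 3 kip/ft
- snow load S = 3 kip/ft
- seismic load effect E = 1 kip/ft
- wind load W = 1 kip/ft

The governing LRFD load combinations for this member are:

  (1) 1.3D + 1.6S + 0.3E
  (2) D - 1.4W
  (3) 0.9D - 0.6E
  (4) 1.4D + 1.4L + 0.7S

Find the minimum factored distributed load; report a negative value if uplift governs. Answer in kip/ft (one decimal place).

2.6 kip/ft

(1) 1.3(4) + 1.6(3) + 0.3(1) = 10.3
(2) 1.0(4) - 1.4(1) = 2.6
(3) 0.9(4) - 0.6(1) = 3.0
(4) 1.4(4) + 1.4(3) + 0.7(3) = 11.9
Combination 2 gives the minimum: 2.6 kip/ft.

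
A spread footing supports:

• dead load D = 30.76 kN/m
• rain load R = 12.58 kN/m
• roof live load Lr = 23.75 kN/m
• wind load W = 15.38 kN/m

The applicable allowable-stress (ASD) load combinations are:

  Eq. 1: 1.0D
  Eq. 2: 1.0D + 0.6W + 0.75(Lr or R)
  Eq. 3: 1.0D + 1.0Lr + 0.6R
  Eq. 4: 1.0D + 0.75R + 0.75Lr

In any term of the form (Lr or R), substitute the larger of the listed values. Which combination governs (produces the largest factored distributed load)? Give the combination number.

Combination 3

(Lr or R) → Lr = 23.75 kN/m.
Eq. 1: 1.0(30.76) = 30.76
Eq. 2: 1.0(30.76) + 0.6(15.38) + 0.75(23.75) = 57.80
Eq. 3: 1.0(30.76) + 1.0(23.75) + 0.6(12.58) = 62.06
Eq. 4: 1.0(30.76) + 0.75(12.58) + 0.75(23.75) = 58.01
The largest value is 62.06 kN/m from combination 3.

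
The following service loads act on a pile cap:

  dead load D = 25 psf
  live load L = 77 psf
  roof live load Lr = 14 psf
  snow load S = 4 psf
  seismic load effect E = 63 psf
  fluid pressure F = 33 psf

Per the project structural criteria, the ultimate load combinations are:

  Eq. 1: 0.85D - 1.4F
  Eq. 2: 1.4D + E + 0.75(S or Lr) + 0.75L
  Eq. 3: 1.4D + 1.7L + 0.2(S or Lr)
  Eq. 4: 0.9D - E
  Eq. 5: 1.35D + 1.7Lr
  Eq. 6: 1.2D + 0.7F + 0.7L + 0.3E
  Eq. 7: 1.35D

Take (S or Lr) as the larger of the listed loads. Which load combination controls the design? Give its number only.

Combination 3

(S or Lr) → Lr = 14 psf.
Eq. 1: 0.85(25) - 1.4(33) = -25.0
Eq. 2: 1.4(25) + 1.0(63) + 0.75(14) + 0.75(77) = 35.0 + 63.0 + 10.5 + 57.8 = 166.3
Eq. 3: 1.4(25) + 1.7(77) + 0.2(14) = 35.0 + 130.9 + 2.8 = 168.7
Eq. 4: 0.9(25) - 1.0(63) = 22.5 - 63.0 = -40.5
Eq. 5: 1.35(25) + 1.7(14) = 33.8 + 23.8 = 57.6
Eq. 6: 1.2(25) + 0.7(33) + 0.7(77) + 0.3(63) = 30.0 + 23.1 + 53.9 + 18.9 = 125.9
Eq. 7: 1.35(25) = 33.8
The largest value is 168.7 psf from combination 3.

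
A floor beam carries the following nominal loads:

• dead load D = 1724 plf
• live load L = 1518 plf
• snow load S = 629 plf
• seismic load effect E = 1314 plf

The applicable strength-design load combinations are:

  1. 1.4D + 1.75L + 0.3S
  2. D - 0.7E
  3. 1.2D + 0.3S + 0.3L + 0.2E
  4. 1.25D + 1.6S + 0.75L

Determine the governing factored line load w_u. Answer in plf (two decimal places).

5258.80 plf

1. 1.4(1724) + 1.75(1518) + 0.3(629) = 2413.60 + 2656.50 + 188.70 = 5258.80
2. 1.0(1724) - 0.7(1314) = 1724.00 - 919.80 = 804.20
3. 1.2(1724) + 0.3(629) + 0.3(1518) + 0.2(1314) = 2068.80 + 188.70 + 455.40 + 262.80 = 2975.70
4. 1.25(1724) + 1.6(629) + 0.75(1518) = 2155.00 + 1006.40 + 1138.50 = 4299.90
Maximum is from combination 1.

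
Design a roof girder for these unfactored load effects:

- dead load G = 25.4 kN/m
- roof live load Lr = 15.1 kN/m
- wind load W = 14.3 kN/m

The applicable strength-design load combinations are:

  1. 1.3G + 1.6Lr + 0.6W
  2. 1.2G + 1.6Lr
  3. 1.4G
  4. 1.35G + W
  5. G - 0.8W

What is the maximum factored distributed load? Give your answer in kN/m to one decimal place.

1. 1.3(25.4) + 1.6(15.1) + 0.6(14.3) = 33.0 + 24.2 + 8.6 = 65.8
2. 1.2(25.4) + 1.6(15.1) = 54.6
3. 1.4(25.4) = 35.6
4. 1.35(25.4) + 1.0(14.3) = 34.3 + 14.3 = 48.6
5. 1.0(25.4) - 0.8(14.3) = 25.4 - 11.4 = 14.0
The controlling combination is 1, giving 65.8 kN/m.

65.8 kN/m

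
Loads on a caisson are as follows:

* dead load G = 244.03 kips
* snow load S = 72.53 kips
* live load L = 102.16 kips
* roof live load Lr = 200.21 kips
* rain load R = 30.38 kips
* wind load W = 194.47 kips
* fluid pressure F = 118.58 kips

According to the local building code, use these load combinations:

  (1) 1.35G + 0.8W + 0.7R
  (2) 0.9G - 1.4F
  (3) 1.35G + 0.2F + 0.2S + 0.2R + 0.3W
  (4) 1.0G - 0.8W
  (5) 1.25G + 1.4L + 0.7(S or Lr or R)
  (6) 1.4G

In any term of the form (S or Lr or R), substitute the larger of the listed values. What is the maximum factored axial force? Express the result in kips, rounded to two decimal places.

(S or Lr or R) → Lr = 200.21 kips.
(1) 1.35(244.03) + 0.8(194.47) + 0.7(30.38) = 506.28
(2) 0.9(244.03) - 1.4(118.58) = 219.63 - 166.01 = 53.62
(3) 1.35(244.03) + 0.2(118.58) + 0.2(72.53) + 0.2(30.38) + 0.3(194.47) = 432.08
(4) 1.0(244.03) - 0.8(194.47) = 244.03 - 155.58 = 88.45
(5) 1.25(244.03) + 1.4(102.16) + 0.7(200.21) = 305.04 + 143.02 + 140.15 = 588.21
(6) 1.4(244.03) = 341.64
Maximum is from combination 5.

588.21 kips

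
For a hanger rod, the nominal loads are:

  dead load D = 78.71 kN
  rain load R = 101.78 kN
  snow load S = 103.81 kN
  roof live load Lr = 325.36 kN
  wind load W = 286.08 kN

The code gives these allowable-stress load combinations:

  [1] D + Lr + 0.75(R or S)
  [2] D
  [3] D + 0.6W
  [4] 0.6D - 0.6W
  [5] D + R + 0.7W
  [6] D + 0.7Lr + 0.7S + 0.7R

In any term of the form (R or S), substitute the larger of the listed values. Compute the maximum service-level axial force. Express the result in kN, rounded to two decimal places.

481.93 kN

(R or S) → S = 103.81 kN.
[1] 1.0(78.71) + 1.0(325.36) + 0.75(103.81) = 78.71 + 325.36 + 77.86 = 481.93
[2] 1.0(78.71) = 78.71
[3] 1.0(78.71) + 0.6(286.08) = 78.71 + 171.65 = 250.36
[4] 0.6(78.71) - 0.6(286.08) = 47.23 - 171.65 = -124.42
[5] 1.0(78.71) + 1.0(101.78) + 0.7(286.08) = 78.71 + 101.78 + 200.26 = 380.75
[6] 1.0(78.71) + 0.7(325.36) + 0.7(103.81) + 0.7(101.78) = 78.71 + 227.75 + 72.67 + 71.25 = 450.38
Maximum is from combination 1.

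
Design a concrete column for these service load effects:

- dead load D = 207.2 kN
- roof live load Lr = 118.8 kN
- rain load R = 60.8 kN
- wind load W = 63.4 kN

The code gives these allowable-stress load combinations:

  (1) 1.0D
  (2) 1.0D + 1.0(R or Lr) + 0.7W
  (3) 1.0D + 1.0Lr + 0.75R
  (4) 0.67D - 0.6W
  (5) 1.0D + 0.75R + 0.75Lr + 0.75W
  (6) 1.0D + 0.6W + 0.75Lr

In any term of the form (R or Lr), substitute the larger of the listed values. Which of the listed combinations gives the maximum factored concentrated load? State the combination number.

(R or Lr) → Lr = 118.8 kN.
(1) 1.0(207.2) = 207.20
(2) 1.0(207.2) + 1.0(118.8) + 0.7(63.4) = 370.38
(3) 1.0(207.2) + 1.0(118.8) + 0.75(60.8) = 371.60
(4) 0.67(207.2) - 0.6(63.4) = 100.78
(5) 1.0(207.2) + 0.75(60.8) + 0.75(118.8) + 0.75(63.4) = 389.45
(6) 1.0(207.2) + 0.6(63.4) + 0.75(118.8) = 334.34
The largest value is 389.45 kN from combination 5.

Combination 5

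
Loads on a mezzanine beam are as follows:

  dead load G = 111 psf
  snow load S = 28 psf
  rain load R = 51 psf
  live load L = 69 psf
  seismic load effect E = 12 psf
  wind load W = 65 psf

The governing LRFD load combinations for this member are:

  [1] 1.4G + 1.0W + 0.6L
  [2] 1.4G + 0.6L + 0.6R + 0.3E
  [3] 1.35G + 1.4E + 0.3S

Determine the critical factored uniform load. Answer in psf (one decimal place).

[1] 1.4(111) + 1.0(65) + 0.6(69) = 155.4 + 65.0 + 41.4 = 261.8
[2] 1.4(111) + 0.6(69) + 0.6(51) + 0.3(12) = 155.4 + 41.4 + 30.6 + 3.6 = 231.0
[3] 1.35(111) + 1.4(12) + 0.3(28) = 149.9 + 16.8 + 8.4 = 175.1
The controlling combination is 1, giving 261.8 psf.

261.8 psf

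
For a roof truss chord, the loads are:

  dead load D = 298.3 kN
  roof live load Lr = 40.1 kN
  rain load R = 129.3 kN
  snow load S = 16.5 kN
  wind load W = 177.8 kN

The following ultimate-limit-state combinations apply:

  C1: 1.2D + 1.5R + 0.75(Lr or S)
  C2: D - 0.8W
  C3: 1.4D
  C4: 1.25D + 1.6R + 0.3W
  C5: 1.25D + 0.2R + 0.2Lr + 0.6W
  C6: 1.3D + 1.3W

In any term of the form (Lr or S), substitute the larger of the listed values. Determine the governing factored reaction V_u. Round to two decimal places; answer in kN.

(Lr or S) → Lr = 40.1 kN.
C1: 1.2(298.3) + 1.5(129.3) + 0.75(40.1) = 581.99
C2: 1.0(298.3) - 0.8(177.8) = 156.06
C3: 1.4(298.3) = 417.62
C4: 1.25(298.3) + 1.6(129.3) + 0.3(177.8) = 633.10
C5: 1.25(298.3) + 0.2(129.3) + 0.2(40.1) + 0.6(177.8) = 513.44
C6: 1.3(298.3) + 1.3(177.8) = 618.93
Maximum is from combination 4.

633.10 kN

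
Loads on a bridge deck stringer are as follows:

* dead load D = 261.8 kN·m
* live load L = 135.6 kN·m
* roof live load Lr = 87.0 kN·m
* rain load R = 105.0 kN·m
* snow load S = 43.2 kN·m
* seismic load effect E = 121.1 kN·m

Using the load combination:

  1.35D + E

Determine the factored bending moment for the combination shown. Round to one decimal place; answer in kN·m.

474.5 kN·m

1.35(261.8) + 1.0(121.1) = 353.4 + 121.1 = 474.5
M_u = 474.5 kN·m.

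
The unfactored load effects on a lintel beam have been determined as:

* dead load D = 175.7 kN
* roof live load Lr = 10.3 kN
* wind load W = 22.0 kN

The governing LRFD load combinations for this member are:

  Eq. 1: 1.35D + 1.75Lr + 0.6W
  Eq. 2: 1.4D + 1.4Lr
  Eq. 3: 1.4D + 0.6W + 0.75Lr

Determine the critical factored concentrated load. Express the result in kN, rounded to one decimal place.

Eq. 1: 1.35(175.7) + 1.75(10.3) + 0.6(22.0) = 237.2 + 18.0 + 13.2 = 268.4
Eq. 2: 1.4(175.7) + 1.4(10.3) = 246.0 + 14.4 = 260.4
Eq. 3: 1.4(175.7) + 0.6(22.0) + 0.75(10.3) = 246.0 + 13.2 + 7.7 = 266.9
Maximum is from combination 1.

268.4 kN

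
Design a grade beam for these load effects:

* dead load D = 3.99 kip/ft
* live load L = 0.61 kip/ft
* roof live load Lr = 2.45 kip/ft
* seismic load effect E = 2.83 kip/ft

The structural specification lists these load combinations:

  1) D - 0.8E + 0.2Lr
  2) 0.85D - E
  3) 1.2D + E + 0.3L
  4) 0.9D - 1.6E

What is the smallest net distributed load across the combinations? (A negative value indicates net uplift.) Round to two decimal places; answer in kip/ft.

1) 1.0(3.99) - 0.8(2.83) + 0.2(2.45) = 3.99 - 2.26 + 0.49 = 2.22
2) 0.85(3.99) - 1.0(2.83) = 3.39 - 2.83 = 0.56
3) 1.2(3.99) + 1.0(2.83) + 0.3(0.61) = 4.79 + 2.83 + 0.18 = 7.80
4) 0.9(3.99) - 1.6(2.83) = 3.59 - 4.53 = -0.94
Combination 4 gives the minimum: -0.94 kip/ft.

-0.94 kip/ft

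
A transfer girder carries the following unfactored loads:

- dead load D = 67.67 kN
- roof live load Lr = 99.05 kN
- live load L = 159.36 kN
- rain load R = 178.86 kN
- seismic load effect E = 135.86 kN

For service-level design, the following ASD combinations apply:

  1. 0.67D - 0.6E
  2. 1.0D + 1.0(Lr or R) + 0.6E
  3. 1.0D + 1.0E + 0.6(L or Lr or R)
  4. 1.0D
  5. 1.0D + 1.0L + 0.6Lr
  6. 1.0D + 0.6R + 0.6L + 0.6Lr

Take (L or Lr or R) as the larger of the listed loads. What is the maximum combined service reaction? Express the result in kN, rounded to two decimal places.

(Lr or R) → R = 178.86 kN; (L or Lr or R) → R = 178.86 kN.
1. 0.67(67.67) - 0.6(135.86) = 45.34 - 81.52 = -36.18
2. 1.0(67.67) + 1.0(178.86) + 0.6(135.86) = 67.67 + 178.86 + 81.52 = 328.05
3. 1.0(67.67) + 1.0(135.86) + 0.6(178.86) = 67.67 + 135.86 + 107.32 = 310.85
4. 1.0(67.67) = 67.67
5. 1.0(67.67) + 1.0(159.36) + 0.6(99.05) = 67.67 + 159.36 + 59.43 = 286.46
6. 1.0(67.67) + 0.6(178.86) + 0.6(159.36) + 0.6(99.05) = 330.03
Combination 6 governs: V = 330.03 kN.

330.03 kN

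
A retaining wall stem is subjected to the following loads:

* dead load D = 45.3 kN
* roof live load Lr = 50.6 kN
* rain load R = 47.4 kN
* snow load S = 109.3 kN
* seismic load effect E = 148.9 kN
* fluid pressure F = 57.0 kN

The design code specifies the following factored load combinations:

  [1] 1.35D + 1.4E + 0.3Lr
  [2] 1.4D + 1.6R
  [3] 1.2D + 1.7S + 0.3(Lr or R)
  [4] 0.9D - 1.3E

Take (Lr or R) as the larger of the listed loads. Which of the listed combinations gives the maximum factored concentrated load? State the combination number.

(Lr or R) → Lr = 50.6 kN.
[1] 1.35(45.3) + 1.4(148.9) + 0.3(50.6) = 284.8
[2] 1.4(45.3) + 1.6(47.4) = 139.3
[3] 1.2(45.3) + 1.7(109.3) + 0.3(50.6) = 54.4 + 185.8 + 15.2 = 255.4
[4] 0.9(45.3) - 1.3(148.9) = 40.8 - 193.6 = -152.8
The largest value is 284.8 kN from combination 1.

Combination 1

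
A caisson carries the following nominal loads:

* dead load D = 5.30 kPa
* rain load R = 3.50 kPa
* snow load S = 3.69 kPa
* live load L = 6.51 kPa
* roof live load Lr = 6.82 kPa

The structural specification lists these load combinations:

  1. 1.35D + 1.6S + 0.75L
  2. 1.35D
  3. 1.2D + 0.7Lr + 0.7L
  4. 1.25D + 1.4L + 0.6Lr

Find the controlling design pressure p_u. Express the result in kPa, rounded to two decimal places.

19.83 kPa

1. 1.35(5.30) + 1.6(3.69) + 0.75(6.51) = 7.16 + 5.90 + 4.88 = 17.94
2. 1.35(5.30) = 7.16
3. 1.2(5.30) + 0.7(6.82) + 0.7(6.51) = 6.36 + 4.77 + 4.56 = 15.69
4. 1.25(5.30) + 1.4(6.51) + 0.6(6.82) = 6.63 + 9.11 + 4.09 = 19.83
Maximum is from combination 4.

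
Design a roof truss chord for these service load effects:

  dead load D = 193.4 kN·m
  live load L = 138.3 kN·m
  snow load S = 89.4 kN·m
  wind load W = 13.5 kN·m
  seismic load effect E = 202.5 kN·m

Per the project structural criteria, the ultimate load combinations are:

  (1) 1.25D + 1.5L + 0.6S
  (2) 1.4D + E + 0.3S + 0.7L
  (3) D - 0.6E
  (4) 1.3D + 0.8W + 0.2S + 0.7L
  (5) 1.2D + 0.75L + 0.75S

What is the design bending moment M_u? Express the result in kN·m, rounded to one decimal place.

(1) 1.25(193.4) + 1.5(138.3) + 0.6(89.4) = 502.8
(2) 1.4(193.4) + 1.0(202.5) + 0.3(89.4) + 0.7(138.3) = 270.8 + 202.5 + 26.8 + 96.8 = 596.9
(3) 1.0(193.4) - 0.6(202.5) = 193.4 - 121.5 = 71.9
(4) 1.3(193.4) + 0.8(13.5) + 0.2(89.4) + 0.7(138.3) = 251.4 + 10.8 + 17.9 + 96.8 = 376.9
(5) 1.2(193.4) + 0.75(138.3) + 0.75(89.4) = 232.1 + 103.7 + 67.1 = 402.9
The controlling combination is 2, giving 596.9 kN·m.

596.9 kN·m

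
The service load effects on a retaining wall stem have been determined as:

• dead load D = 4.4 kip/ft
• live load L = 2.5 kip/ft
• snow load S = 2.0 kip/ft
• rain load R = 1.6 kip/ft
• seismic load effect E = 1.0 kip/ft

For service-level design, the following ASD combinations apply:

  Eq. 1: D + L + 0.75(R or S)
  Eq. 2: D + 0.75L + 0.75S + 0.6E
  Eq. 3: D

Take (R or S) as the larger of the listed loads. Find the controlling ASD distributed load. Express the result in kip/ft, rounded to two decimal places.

8.40 kip/ft

(R or S) → S = 2.0 kip/ft.
Eq. 1: 1.0(4.4) + 1.0(2.5) + 0.75(2.0) = 4.40 + 2.50 + 1.50 = 8.40
Eq. 2: 1.0(4.4) + 0.75(2.5) + 0.75(2.0) + 0.6(1.0) = 4.40 + 1.88 + 1.50 + 0.60 = 8.38
Eq. 3: 1.0(4.4) = 4.40
The controlling combination is 1, giving 8.40 kip/ft.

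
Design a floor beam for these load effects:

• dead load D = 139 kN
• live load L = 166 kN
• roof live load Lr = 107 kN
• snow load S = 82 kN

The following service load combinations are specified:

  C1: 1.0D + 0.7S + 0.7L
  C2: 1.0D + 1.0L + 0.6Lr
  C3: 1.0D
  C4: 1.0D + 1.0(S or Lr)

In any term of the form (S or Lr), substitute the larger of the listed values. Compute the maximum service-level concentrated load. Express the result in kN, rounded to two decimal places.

369.20 kN

(S or Lr) → Lr = 107 kN.
C1: 1.0(139) + 0.7(82) + 0.7(166) = 312.60
C2: 1.0(139) + 1.0(166) + 0.6(107) = 369.20
C3: 1.0(139) = 139.00
C4: 1.0(139) + 1.0(107) = 246.00
Maximum is from combination 2.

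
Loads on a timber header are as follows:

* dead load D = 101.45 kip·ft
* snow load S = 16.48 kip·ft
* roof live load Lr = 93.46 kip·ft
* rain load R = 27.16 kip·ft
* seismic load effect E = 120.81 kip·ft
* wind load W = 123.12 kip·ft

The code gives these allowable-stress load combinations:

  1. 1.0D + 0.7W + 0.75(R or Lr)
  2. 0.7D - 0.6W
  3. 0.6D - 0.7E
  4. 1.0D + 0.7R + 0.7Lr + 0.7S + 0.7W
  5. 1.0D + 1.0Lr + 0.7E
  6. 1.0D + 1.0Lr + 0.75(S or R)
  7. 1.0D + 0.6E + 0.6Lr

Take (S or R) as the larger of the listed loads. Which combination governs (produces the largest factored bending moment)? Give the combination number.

Combination 4

(R or Lr) → Lr = 93.46 kip·ft; (S or R) → R = 27.16 kip·ft.
1. 1.0(101.45) + 0.7(123.12) + 0.75(93.46) = 101.45 + 86.18 + 70.10 = 257.73
2. 0.7(101.45) - 0.6(123.12) = -2.86
3. 0.6(101.45) - 0.7(120.81) = 60.87 - 84.57 = -23.70
4. 1.0(101.45) + 0.7(27.16) + 0.7(93.46) + 0.7(16.48) + 0.7(123.12) = 101.45 + 19.01 + 65.42 + 11.54 + 86.18 = 283.60
5. 1.0(101.45) + 1.0(93.46) + 0.7(120.81) = 101.45 + 93.46 + 84.57 = 279.48
6. 1.0(101.45) + 1.0(93.46) + 0.75(27.16) = 101.45 + 93.46 + 20.37 = 215.28
7. 1.0(101.45) + 0.6(120.81) + 0.6(93.46) = 230.01
The largest value is 283.60 kip·ft from combination 4.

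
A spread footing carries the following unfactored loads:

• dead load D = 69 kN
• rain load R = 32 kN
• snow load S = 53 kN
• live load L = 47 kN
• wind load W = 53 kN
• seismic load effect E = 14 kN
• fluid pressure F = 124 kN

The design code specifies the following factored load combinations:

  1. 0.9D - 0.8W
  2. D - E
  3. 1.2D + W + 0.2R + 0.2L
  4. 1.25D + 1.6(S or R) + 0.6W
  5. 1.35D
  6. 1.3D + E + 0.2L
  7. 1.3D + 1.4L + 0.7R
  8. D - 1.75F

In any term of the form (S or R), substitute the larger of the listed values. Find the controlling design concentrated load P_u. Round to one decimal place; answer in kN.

(S or R) → S = 53 kN.
1. 0.9(69) - 0.8(53) = 19.7
2. 1.0(69) - 1.0(14) = 55.0
3. 1.2(69) + 1.0(53) + 0.2(32) + 0.2(47) = 151.6
4. 1.25(69) + 1.6(53) + 0.6(53) = 202.9
5. 1.35(69) = 93.2
6. 1.3(69) + 1.0(14) + 0.2(47) = 113.1
7. 1.3(69) + 1.4(47) + 0.7(32) = 177.9
8. 1.0(69) - 1.75(124) = -148.0
Combination 4 governs: P_u = 202.9 kN.

202.9 kN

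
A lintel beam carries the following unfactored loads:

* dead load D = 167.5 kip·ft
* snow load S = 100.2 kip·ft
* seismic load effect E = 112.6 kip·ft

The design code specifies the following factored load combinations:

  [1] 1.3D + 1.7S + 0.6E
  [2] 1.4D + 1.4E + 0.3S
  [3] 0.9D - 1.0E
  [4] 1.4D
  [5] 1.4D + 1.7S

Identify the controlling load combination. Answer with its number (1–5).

[1] 1.3(167.5) + 1.7(100.2) + 0.6(112.6) = 455.65
[2] 1.4(167.5) + 1.4(112.6) + 0.3(100.2) = 422.20
[3] 0.9(167.5) - 1.0(112.6) = 38.15
[4] 1.4(167.5) = 234.50
[5] 1.4(167.5) + 1.7(100.2) = 404.84
The largest value is 455.65 kip·ft from combination 1.

Combination 1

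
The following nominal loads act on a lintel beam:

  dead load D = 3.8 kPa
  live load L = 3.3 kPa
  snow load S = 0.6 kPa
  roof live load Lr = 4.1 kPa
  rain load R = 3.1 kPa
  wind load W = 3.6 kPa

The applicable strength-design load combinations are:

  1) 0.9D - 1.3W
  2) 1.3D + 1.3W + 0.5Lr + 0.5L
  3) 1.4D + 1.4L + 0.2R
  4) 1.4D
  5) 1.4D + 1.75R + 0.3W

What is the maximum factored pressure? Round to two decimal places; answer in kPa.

1) 0.9(3.8) - 1.3(3.6) = 3.42 - 4.68 = -1.26
2) 1.3(3.8) + 1.3(3.6) + 0.5(4.1) + 0.5(3.3) = 4.94 + 4.68 + 2.05 + 1.65 = 13.32
3) 1.4(3.8) + 1.4(3.3) + 0.2(3.1) = 5.32 + 4.62 + 0.62 = 10.56
4) 1.4(3.8) = 5.32
5) 1.4(3.8) + 1.75(3.1) + 0.3(3.6) = 5.32 + 5.43 + 1.08 = 11.83
Combination 2 governs: p_u = 13.32 kPa.

13.32 kPa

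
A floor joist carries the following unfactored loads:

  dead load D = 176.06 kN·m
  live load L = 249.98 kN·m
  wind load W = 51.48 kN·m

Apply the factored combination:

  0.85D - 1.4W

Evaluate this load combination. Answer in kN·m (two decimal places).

0.85(176.06) - 1.4(51.48) = 77.58
M_u = 77.58 kN·m.

77.58 kN·m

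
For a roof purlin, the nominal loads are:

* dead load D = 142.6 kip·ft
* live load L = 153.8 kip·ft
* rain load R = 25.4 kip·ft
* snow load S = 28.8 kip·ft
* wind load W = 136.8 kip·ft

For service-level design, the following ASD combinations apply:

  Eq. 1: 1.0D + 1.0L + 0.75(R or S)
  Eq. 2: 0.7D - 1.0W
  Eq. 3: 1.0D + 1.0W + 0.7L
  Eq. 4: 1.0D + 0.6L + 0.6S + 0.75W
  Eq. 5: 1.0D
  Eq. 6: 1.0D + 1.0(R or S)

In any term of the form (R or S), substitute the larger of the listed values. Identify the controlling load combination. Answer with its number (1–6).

(R or S) → S = 28.8 kip·ft.
Eq. 1: 1.0(142.6) + 1.0(153.8) + 0.75(28.8) = 142.60 + 153.80 + 21.60 = 318.00
Eq. 2: 0.7(142.6) - 1.0(136.8) = 99.82 - 136.80 = -36.98
Eq. 3: 1.0(142.6) + 1.0(136.8) + 0.7(153.8) = 142.60 + 136.80 + 107.66 = 387.06
Eq. 4: 1.0(142.6) + 0.6(153.8) + 0.6(28.8) + 0.75(136.8) = 142.60 + 92.28 + 17.28 + 102.60 = 354.76
Eq. 5: 1.0(142.6) = 142.60
Eq. 6: 1.0(142.6) + 1.0(28.8) = 142.60 + 28.80 = 171.40
The largest value is 387.06 kip·ft from combination 3.

Combination 3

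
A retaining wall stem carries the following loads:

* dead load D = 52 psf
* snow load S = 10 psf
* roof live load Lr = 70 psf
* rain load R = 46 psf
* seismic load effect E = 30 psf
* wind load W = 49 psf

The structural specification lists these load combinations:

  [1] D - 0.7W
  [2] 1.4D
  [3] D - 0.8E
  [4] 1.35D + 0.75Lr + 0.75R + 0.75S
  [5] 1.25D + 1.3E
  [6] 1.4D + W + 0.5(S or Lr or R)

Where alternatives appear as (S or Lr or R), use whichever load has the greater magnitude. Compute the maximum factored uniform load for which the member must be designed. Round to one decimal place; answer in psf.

164.7 psf

(S or Lr or R) → Lr = 70 psf.
[1] 1.0(52) - 0.7(49) = 17.7
[2] 1.4(52) = 72.8
[3] 1.0(52) - 0.8(30) = 28.0
[4] 1.35(52) + 0.75(70) + 0.75(46) + 0.75(10) = 164.7
[5] 1.25(52) + 1.3(30) = 104.0
[6] 1.4(52) + 1.0(49) + 0.5(70) = 156.8
Maximum is from combination 4.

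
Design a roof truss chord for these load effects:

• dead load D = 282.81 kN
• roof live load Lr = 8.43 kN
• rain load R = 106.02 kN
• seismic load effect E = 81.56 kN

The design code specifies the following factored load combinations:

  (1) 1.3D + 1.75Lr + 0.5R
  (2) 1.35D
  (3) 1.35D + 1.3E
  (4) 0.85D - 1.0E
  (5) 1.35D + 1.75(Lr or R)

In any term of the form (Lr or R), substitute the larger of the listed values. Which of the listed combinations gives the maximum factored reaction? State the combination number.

Combination 5

(Lr or R) → R = 106.02 kN.
(1) 1.3(282.81) + 1.75(8.43) + 0.5(106.02) = 435.42
(2) 1.35(282.81) = 381.79
(3) 1.35(282.81) + 1.3(81.56) = 381.79 + 106.03 = 487.82
(4) 0.85(282.81) - 1.0(81.56) = 240.39 - 81.56 = 158.83
(5) 1.35(282.81) + 1.75(106.02) = 381.79 + 185.54 = 567.33
The largest value is 567.33 kN from combination 5.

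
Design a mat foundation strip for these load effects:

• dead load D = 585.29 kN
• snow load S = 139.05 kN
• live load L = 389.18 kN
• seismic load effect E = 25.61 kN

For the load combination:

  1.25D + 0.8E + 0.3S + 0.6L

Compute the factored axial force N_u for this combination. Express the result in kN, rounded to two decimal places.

1027.32 kN

1.25(585.29) + 0.8(25.61) + 0.3(139.05) + 0.6(389.18) = 1027.32
N_u = 1027.32 kN.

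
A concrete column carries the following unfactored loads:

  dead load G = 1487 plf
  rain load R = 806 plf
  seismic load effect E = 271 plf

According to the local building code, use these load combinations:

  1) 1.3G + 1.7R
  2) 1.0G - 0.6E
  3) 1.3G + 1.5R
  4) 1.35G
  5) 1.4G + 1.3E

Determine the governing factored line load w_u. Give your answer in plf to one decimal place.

1) 1.3(1487) + 1.7(806) = 1933.1 + 1370.2 = 3303.3
2) 1.0(1487) - 0.6(271) = 1487.0 - 162.6 = 1324.4
3) 1.3(1487) + 1.5(806) = 1933.1 + 1209.0 = 3142.1
4) 1.35(1487) = 2007.5
5) 1.4(1487) + 1.3(271) = 2081.8 + 352.3 = 2434.1
The controlling combination is 1, giving 3303.3 plf.

3303.3 plf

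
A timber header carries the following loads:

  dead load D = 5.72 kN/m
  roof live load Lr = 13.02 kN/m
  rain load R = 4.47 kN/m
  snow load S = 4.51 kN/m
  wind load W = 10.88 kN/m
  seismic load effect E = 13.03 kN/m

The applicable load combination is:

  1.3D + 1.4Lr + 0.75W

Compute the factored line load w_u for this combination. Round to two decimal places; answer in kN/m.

33.82 kN/m

1.3(5.72) + 1.4(13.02) + 0.75(10.88) = 33.82
w_u = 33.82 kN/m.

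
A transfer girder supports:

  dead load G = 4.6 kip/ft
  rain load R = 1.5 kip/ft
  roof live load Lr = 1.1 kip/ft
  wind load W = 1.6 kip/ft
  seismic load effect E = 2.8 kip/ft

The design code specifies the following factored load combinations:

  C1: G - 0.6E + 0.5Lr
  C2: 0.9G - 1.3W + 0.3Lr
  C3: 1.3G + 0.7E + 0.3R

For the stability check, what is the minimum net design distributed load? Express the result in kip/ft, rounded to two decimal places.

2.39 kip/ft

C1: 1.0(4.6) - 0.6(2.8) + 0.5(1.1) = 4.60 - 1.68 + 0.55 = 3.47
C2: 0.9(4.6) - 1.3(1.6) + 0.3(1.1) = 4.14 - 2.08 + 0.33 = 2.39
C3: 1.3(4.6) + 0.7(2.8) + 0.3(1.5) = 5.98 + 1.96 + 0.45 = 8.39
Combination 2 gives the minimum: 2.39 kip/ft.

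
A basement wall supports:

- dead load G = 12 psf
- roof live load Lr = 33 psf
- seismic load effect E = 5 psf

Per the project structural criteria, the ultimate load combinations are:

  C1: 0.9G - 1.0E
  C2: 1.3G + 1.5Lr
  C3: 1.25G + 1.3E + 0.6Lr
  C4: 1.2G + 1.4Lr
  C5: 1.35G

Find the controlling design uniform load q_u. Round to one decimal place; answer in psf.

C1: 0.9(12) - 1.0(5) = 5.8
C2: 1.3(12) + 1.5(33) = 65.1
C3: 1.25(12) + 1.3(5) + 0.6(33) = 41.3
C4: 1.2(12) + 1.4(33) = 60.6
C5: 1.35(12) = 16.2
The controlling combination is 2, giving 65.1 psf.

65.1 psf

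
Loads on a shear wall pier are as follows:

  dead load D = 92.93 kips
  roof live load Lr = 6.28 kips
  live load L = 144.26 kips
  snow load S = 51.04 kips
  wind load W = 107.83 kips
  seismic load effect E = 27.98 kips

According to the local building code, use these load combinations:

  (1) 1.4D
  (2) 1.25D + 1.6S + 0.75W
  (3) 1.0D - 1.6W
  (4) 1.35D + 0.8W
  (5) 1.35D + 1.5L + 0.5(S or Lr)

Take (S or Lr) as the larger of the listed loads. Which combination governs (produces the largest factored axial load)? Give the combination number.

(S or Lr) → S = 51.04 kips.
(1) 1.4(92.93) = 130.10
(2) 1.25(92.93) + 1.6(51.04) + 0.75(107.83) = 278.70
(3) 1.0(92.93) - 1.6(107.83) = 92.93 - 172.53 = -79.60
(4) 1.35(92.93) + 0.8(107.83) = 125.46 + 86.26 = 211.72
(5) 1.35(92.93) + 1.5(144.26) + 0.5(51.04) = 125.46 + 216.39 + 25.52 = 367.37
The largest value is 367.37 kips from combination 5.

Combination 5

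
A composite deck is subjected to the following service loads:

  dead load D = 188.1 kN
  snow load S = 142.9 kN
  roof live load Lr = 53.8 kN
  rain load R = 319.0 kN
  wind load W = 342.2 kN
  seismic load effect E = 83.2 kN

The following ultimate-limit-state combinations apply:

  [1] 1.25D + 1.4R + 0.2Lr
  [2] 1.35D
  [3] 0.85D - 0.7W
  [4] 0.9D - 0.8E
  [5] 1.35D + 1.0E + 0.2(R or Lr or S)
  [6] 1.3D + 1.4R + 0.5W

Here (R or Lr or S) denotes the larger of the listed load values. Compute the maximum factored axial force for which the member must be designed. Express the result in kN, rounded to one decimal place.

(R or Lr or S) → R = 319.0 kN.
[1] 1.25(188.1) + 1.4(319.0) + 0.2(53.8) = 235.1 + 446.6 + 10.8 = 692.5
[2] 1.35(188.1) = 253.9
[3] 0.85(188.1) - 0.7(342.2) = -79.7
[4] 0.9(188.1) - 0.8(83.2) = 169.3 - 66.6 = 102.7
[5] 1.35(188.1) + 1.0(83.2) + 0.2(319.0) = 253.9 + 83.2 + 63.8 = 400.9
[6] 1.3(188.1) + 1.4(319.0) + 0.5(342.2) = 244.5 + 446.6 + 171.1 = 862.2
Combination 6 governs: N_u = 862.2 kN.

862.2 kN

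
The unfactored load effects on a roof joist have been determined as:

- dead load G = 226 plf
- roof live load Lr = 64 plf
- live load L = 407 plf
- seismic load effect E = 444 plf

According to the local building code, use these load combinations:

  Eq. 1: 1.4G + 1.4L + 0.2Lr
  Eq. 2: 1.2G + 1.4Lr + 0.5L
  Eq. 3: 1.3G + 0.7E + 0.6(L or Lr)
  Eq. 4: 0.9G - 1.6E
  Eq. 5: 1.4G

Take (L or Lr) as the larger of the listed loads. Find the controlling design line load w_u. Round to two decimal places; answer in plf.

899.00 plf

(L or Lr) → L = 407 plf.
Eq. 1: 1.4(226) + 1.4(407) + 0.2(64) = 899.00
Eq. 2: 1.2(226) + 1.4(64) + 0.5(407) = 564.30
Eq. 3: 1.3(226) + 0.7(444) + 0.6(407) = 848.80
Eq. 4: 0.9(226) - 1.6(444) = -507.00
Eq. 5: 1.4(226) = 316.40
The controlling combination is 1, giving 899.00 plf.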